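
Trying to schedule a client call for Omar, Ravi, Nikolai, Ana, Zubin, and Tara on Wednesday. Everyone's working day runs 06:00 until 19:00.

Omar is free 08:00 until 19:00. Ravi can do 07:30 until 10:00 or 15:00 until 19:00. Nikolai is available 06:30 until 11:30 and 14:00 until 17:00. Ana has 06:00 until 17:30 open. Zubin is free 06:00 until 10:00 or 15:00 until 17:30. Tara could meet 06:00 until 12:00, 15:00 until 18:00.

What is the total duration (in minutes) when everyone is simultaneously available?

240

Omar ∩ Ravi: 08:00-10:00, 15:00-19:00.
Omar ∩ Ravi ∩ Nikolai: 08:00-10:00, 15:00-17:00.
Omar ∩ Ravi ∩ Nikolai ∩ Ana: 08:00-10:00, 15:00-17:00.
Omar ∩ Ravi ∩ Nikolai ∩ Ana ∩ Zubin: 08:00-10:00, 15:00-17:00.
Omar ∩ Ravi ∩ Nikolai ∩ Ana ∩ Zubin ∩ Tara: 08:00-10:00, 15:00-17:00.
So the common availability across everyone is 08:00-10:00, 15:00-17:00.
Summing the common windows: 120 + 120 = 240 minutes.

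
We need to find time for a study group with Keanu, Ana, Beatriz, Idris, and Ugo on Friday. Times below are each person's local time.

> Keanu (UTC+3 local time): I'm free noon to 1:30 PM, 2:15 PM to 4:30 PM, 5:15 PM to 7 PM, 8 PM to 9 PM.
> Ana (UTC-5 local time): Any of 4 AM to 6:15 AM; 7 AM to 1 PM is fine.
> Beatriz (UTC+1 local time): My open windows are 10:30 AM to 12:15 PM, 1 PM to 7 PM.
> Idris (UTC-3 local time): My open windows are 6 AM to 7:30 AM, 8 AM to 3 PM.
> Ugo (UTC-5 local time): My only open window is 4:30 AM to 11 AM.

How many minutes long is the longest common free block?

Keanu in UTC: 09:00-10:30, 11:15-13:30, 14:15-16:00, 17:00-18:00 (subtract 3h to convert from UTC+3).
Ana in UTC: 09:00-11:15, 12:00-18:00 (add 5h to convert from UTC-5).
Beatriz in UTC: 09:30-11:15, 12:00-18:00 (subtract 1h to convert from UTC+1).
Idris in UTC: 09:00-10:30, 11:00-18:00 (add 3h to convert from UTC-3).
Ugo in UTC: 09:30-16:00 (add 5h to convert from UTC-5).
Keanu ∩ Ana: 09:00-10:30, 12:00-13:30, 14:15-16:00, 17:00-18:00.
Keanu ∩ Ana ∩ Beatriz: 09:30-10:30, 12:00-13:30, 14:15-16:00, 17:00-18:00.
Keanu ∩ Ana ∩ Beatriz ∩ Idris: 09:30-10:30, 12:00-13:30, 14:15-16:00, 17:00-18:00.
Keanu ∩ Ana ∩ Beatriz ∩ Idris ∩ Ugo: 09:30-10:30, 12:00-13:30, 14:15-16:00.
The longest is 14:15-16:00 at 105 minutes.

105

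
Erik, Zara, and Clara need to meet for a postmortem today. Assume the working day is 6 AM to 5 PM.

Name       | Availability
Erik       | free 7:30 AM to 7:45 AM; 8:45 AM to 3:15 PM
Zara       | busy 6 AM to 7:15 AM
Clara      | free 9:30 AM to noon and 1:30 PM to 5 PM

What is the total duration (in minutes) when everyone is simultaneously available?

Erik free: 07:30-07:45, 08:45-15:15.
Zara free: 07:15-17:00 (invert busy blocks within the working day).
Clara free: 09:30-12:00, 13:30-17:00.
Erik ∩ Zara: 07:30-07:45, 08:45-15:15.
Erik ∩ Zara ∩ Clara: 09:30-12:00, 13:30-15:15.
Summing the common windows: 150 + 105 = 255 minutes.

255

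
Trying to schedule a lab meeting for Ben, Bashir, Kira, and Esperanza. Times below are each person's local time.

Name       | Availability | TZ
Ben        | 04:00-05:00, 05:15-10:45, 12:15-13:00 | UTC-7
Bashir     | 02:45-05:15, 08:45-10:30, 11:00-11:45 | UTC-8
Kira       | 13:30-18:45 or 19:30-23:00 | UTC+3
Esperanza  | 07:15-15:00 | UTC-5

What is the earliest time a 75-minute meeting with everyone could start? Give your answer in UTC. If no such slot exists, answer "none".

none

Ben in UTC: 11:00-12:00, 12:15-17:45, 19:15-20:00 (add 7h to convert from UTC-7).
Bashir in UTC: 10:45-13:15, 16:45-18:30, 19:00-19:45 (add 8h to convert from UTC-8).
Kira in UTC: 10:30-15:45, 16:30-20:00 (subtract 3h to convert from UTC+3).
Esperanza in UTC: 12:15-20:00 (add 5h to convert from UTC-5).
Ben ∩ Bashir: 11:00-12:00, 12:15-13:15, 16:45-17:45, 19:15-19:45.
Ben ∩ Bashir ∩ Kira: 11:00-12:00, 12:15-13:15, 16:45-17:45, 19:15-19:45.
Ben ∩ Bashir ∩ Kira ∩ Esperanza: 12:15-13:15, 16:45-17:45, 19:15-19:45.
No common window is at least 75 minutes long.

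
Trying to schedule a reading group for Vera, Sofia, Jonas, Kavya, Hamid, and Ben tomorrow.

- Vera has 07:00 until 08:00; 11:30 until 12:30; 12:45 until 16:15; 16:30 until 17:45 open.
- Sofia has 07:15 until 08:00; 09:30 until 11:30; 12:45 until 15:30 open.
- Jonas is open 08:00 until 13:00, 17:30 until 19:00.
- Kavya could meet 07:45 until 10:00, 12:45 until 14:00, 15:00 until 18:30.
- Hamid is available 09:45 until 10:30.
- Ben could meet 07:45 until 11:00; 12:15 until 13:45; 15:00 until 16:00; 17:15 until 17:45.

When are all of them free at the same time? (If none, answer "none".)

none

Vera ∩ Sofia: 07:15-08:00, 12:45-15:30.
Vera ∩ Sofia ∩ Jonas: 12:45-13:00.
Vera ∩ Sofia ∩ Jonas ∩ Kavya: 12:45-13:00.
Vera ∩ Sofia ∩ Jonas ∩ Kavya ∩ Hamid: ∅.
Vera ∩ Sofia ∩ Jonas ∩ Kavya ∩ Hamid ∩ Ben: ∅.
There is no time when everyone is free.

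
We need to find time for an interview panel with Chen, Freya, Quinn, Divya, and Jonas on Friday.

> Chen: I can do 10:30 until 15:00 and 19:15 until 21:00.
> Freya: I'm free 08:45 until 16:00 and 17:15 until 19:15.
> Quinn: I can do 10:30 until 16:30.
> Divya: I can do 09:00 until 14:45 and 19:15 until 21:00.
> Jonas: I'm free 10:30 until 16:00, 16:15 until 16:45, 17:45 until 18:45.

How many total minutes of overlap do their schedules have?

Chen ∩ Freya: 10:30-15:00.
Chen ∩ Freya ∩ Quinn: 10:30-15:00.
Chen ∩ Freya ∩ Quinn ∩ Divya: 10:30-14:45.
Chen ∩ Freya ∩ Quinn ∩ Divya ∩ Jonas: 10:30-14:45.
Those are the intersection windows.
That's a single block of 255 minutes.

255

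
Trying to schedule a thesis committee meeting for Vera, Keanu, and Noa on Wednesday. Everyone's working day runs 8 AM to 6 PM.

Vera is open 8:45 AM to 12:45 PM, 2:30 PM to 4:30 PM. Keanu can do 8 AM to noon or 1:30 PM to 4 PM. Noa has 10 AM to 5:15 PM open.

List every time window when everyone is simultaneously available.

10:00-12:00, 14:30-16:00

Vera ∩ Keanu: 08:45-12:00, 14:30-16:00.
Vera ∩ Keanu ∩ Noa: 10:00-12:00, 14:30-16:00.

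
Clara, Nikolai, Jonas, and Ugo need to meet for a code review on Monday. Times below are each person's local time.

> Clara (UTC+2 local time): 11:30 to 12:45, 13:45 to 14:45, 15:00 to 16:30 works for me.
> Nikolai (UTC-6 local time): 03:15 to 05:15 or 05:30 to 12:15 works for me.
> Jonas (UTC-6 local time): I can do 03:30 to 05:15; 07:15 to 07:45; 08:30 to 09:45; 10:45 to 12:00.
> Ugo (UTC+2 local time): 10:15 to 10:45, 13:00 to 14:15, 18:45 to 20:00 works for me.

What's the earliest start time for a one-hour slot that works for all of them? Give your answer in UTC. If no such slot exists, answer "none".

none

Clara in UTC: 09:30-10:45, 11:45-12:45, 13:00-14:30 (subtract 2h to convert from UTC+2).
Nikolai in UTC: 09:15-11:15, 11:30-18:15 (add 6h to convert from UTC-6).
Jonas in UTC: 09:30-11:15, 13:15-13:45, 14:30-15:45, 16:45-18:00 (add 6h to convert from UTC-6).
Ugo in UTC: 08:15-08:45, 11:00-12:15, 16:45-18:00 (subtract 2h to convert from UTC+2).
Clara ∩ Nikolai: 09:30-10:45, 11:45-12:45, 13:00-14:30.
Clara ∩ Nikolai ∩ Jonas: 09:30-10:45, 13:15-13:45.
Clara ∩ Nikolai ∩ Jonas ∩ Ugo: ∅.
There is no time when everyone is free.
No common window is at least 60 minutes long.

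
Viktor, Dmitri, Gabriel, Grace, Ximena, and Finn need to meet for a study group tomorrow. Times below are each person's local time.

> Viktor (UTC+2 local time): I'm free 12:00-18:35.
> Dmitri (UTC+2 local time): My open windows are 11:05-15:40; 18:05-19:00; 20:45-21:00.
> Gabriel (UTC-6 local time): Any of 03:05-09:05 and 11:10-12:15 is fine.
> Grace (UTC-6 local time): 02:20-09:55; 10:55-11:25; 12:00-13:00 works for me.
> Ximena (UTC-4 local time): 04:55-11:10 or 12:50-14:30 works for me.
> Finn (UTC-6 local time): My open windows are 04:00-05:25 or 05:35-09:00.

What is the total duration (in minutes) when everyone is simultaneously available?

Viktor in UTC: 10:00-16:35 (subtract 2h to convert from UTC+2).
Dmitri in UTC: 09:05-13:40, 16:05-17:00, 18:45-19:00 (subtract 2h to convert from UTC+2).
Gabriel in UTC: 09:05-15:05, 17:10-18:15 (add 6h to convert from UTC-6).
Grace in UTC: 08:20-15:55, 16:55-17:25, 18:00-19:00 (add 6h to convert from UTC-6).
Ximena in UTC: 08:55-15:10, 16:50-18:30 (add 4h to convert from UTC-4).
Finn in UTC: 10:00-11:25, 11:35-15:00 (add 6h to convert from UTC-6).
Viktor ∩ Dmitri: 10:00-13:40, 16:05-16:35.
Viktor ∩ Dmitri ∩ Gabriel: 10:00-13:40.
Viktor ∩ Dmitri ∩ Gabriel ∩ Grace: 10:00-13:40.
Viktor ∩ Dmitri ∩ Gabriel ∩ Grace ∩ Ximena: 10:00-13:40.
Viktor ∩ Dmitri ∩ Gabriel ∩ Grace ∩ Ximena ∩ Finn: 10:00-11:25, 11:35-13:40.
So the common availability across everyone is 10:00-11:25, 11:35-13:40.
Summing the common windows: 85 + 125 = 210 minutes.

210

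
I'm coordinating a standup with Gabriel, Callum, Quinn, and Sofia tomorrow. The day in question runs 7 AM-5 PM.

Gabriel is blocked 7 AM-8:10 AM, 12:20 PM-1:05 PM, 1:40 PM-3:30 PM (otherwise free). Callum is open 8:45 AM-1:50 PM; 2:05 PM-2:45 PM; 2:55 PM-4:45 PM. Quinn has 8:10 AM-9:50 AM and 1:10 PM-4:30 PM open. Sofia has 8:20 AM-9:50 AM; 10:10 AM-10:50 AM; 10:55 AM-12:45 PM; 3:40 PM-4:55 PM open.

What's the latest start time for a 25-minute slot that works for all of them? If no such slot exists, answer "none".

Gabriel free: 08:10-12:20, 13:05-13:40, 15:30-17:00 (invert busy blocks within the working day).
Callum free: 08:45-13:50, 14:05-14:45, 14:55-16:45.
Quinn free: 08:10-09:50, 13:10-16:30.
Sofia free: 08:20-09:50, 10:10-10:50, 10:55-12:45, 15:40-16:55.
Gabriel ∩ Callum: 08:45-12:20, 13:05-13:40, 15:30-16:45.
Gabriel ∩ Callum ∩ Quinn: 08:45-09:50, 13:10-13:40, 15:30-16:30.
Gabriel ∩ Callum ∩ Quinn ∩ Sofia: 08:45-09:50, 15:40-16:30.
The last common window of at least 25 minutes is 15:40-16:30; a 25-minute meeting can start as late as 16:05 and still end by 16:30.

16:05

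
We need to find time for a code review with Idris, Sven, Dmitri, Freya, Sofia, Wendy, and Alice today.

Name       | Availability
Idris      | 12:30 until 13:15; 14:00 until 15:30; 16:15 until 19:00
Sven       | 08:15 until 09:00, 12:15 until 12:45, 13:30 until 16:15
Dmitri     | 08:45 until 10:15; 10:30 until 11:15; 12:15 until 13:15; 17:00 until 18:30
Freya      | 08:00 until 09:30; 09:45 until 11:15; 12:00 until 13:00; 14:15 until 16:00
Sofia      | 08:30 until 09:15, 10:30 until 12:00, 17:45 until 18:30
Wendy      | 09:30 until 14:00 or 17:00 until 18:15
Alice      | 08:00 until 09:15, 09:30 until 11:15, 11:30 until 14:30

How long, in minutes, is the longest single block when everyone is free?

0

Idris ∩ Sven: 12:30-12:45, 14:00-15:30.
Idris ∩ Sven ∩ Dmitri: 12:30-12:45.
Idris ∩ Sven ∩ Dmitri ∩ Freya: 12:30-12:45.
Idris ∩ Sven ∩ Dmitri ∩ Freya ∩ Sofia: ∅.
Idris ∩ Sven ∩ Dmitri ∩ Freya ∩ Sofia ∩ Wendy: ∅.
Idris ∩ Sven ∩ Dmitri ∩ Freya ∩ Sofia ∩ Wendy ∩ Alice: ∅.
There is no time when everyone is free.
No common window exists, so the longest block is 0 minutes.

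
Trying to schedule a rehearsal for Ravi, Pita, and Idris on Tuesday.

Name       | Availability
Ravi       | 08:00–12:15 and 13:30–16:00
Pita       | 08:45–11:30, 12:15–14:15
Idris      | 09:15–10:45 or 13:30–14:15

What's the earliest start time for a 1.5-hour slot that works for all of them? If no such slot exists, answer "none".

09:15

Ravi ∩ Pita: 08:45-11:30, 13:30-14:15.
Ravi ∩ Pita ∩ Idris: 09:15-10:45, 13:30-14:15.
So the common availability across everyone is 09:15-10:45, 13:30-14:15.
The first common window of at least 90 minutes is 09:15-10:45, so the earliest start is 09:15.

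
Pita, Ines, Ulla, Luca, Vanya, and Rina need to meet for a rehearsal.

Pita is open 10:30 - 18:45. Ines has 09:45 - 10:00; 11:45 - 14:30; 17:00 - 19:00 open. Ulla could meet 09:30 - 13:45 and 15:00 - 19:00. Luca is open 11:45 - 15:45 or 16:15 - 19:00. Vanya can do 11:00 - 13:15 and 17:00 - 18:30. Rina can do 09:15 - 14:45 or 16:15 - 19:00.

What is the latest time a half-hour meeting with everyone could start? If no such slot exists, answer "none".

Pita ∩ Ines: 11:45-14:30, 17:00-18:45.
Pita ∩ Ines ∩ Ulla: 11:45-13:45, 17:00-18:45.
Pita ∩ Ines ∩ Ulla ∩ Luca: 11:45-13:45, 17:00-18:45.
Pita ∩ Ines ∩ Ulla ∩ Luca ∩ Vanya: 11:45-13:15, 17:00-18:30.
Pita ∩ Ines ∩ Ulla ∩ Luca ∩ Vanya ∩ Rina: 11:45-13:15, 17:00-18:30.
The last common window of at least 30 minutes is 17:00-18:30; a 30-minute meeting can start as late as 18:00 and still end by 18:30.

18:00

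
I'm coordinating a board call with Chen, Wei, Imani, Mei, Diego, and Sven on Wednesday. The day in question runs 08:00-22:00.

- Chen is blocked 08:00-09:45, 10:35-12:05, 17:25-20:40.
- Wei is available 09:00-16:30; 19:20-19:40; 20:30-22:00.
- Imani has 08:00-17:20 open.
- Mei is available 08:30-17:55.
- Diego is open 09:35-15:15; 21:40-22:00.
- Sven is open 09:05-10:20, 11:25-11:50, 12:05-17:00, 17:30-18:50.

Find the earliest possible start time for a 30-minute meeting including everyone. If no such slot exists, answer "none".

Chen free: 09:45-10:35, 12:05-17:25, 20:40-22:00 (invert busy blocks within the working day).
Wei free: 09:00-16:30, 19:20-19:40, 20:30-22:00.
Imani free: 08:00-17:20.
Mei free: 08:30-17:55.
Diego free: 09:35-15:15, 21:40-22:00.
Sven free: 09:05-10:20, 11:25-11:50, 12:05-17:00, 17:30-18:50.
Chen ∩ Wei: 09:45-10:35, 12:05-16:30, 20:40-22:00.
Chen ∩ Wei ∩ Imani: 09:45-10:35, 12:05-16:30.
Chen ∩ Wei ∩ Imani ∩ Mei: 09:45-10:35, 12:05-16:30.
Chen ∩ Wei ∩ Imani ∩ Mei ∩ Diego: 09:45-10:35, 12:05-15:15.
Chen ∩ Wei ∩ Imani ∩ Mei ∩ Diego ∩ Sven: 09:45-10:20, 12:05-15:15.
The first common window of at least 30 minutes is 09:45-10:20, so the earliest start is 09:45.

09:45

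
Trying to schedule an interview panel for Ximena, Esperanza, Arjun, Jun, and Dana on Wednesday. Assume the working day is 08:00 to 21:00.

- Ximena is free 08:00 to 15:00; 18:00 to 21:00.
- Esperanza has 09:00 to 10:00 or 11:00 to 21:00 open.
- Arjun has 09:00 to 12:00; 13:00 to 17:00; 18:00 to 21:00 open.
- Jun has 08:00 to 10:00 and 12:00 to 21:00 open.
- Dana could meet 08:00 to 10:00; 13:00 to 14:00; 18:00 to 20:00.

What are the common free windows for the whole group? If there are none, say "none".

Ximena ∩ Esperanza: 09:00-10:00, 11:00-15:00, 18:00-21:00.
Ximena ∩ Esperanza ∩ Arjun: 09:00-10:00, 11:00-12:00, 13:00-15:00, 18:00-21:00.
Ximena ∩ Esperanza ∩ Arjun ∩ Jun: 09:00-10:00, 13:00-15:00, 18:00-21:00.
Ximena ∩ Esperanza ∩ Arjun ∩ Jun ∩ Dana: 09:00-10:00, 13:00-14:00, 18:00-20:00.

09:00-10:00, 13:00-14:00, 18:00-20:00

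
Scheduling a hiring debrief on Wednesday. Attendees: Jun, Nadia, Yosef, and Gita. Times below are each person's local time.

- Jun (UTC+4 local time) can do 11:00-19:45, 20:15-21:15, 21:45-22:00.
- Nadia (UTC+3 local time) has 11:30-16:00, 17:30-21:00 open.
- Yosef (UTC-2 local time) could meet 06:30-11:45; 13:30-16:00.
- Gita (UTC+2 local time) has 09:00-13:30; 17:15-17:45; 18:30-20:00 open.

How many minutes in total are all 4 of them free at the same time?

255

Jun in UTC: 07:00-15:45, 16:15-17:15, 17:45-18:00 (subtract 4h to convert from UTC+4).
Nadia in UTC: 08:30-13:00, 14:30-18:00 (subtract 3h to convert from UTC+3).
Yosef in UTC: 08:30-13:45, 15:30-18:00 (add 2h to convert from UTC-2).
Gita in UTC: 07:00-11:30, 15:15-15:45, 16:30-18:00 (subtract 2h to convert from UTC+2).
Jun ∩ Nadia: 08:30-13:00, 14:30-15:45, 16:15-17:15, 17:45-18:00.
Jun ∩ Nadia ∩ Yosef: 08:30-13:00, 15:30-15:45, 16:15-17:15, 17:45-18:00.
Jun ∩ Nadia ∩ Yosef ∩ Gita: 08:30-11:30, 15:30-15:45, 16:30-17:15, 17:45-18:00.
So the common availability across everyone is 08:30-11:30, 15:30-15:45, 16:30-17:15, 17:45-18:00.
Summing the common windows: 180 + 15 + 45 + 15 = 255 minutes.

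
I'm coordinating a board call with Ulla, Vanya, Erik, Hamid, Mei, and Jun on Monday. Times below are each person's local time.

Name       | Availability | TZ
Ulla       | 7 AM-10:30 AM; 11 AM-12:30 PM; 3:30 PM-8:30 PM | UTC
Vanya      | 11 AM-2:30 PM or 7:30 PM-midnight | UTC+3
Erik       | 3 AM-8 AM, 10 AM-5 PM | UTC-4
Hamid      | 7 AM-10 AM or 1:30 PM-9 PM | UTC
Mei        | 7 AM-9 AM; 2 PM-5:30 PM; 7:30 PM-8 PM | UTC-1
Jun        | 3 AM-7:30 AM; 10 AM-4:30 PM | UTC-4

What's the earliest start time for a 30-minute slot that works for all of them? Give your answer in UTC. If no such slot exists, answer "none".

Ulla in UTC: 07:00-10:30, 11:00-12:30, 15:30-20:30.
Vanya in UTC: 08:00-11:30, 16:30-21:00 (subtract 3h to convert from UTC+3).
Erik in UTC: 07:00-12:00, 14:00-21:00 (add 4h to convert from UTC-4).
Hamid in UTC: 07:00-10:00, 13:30-21:00.
Mei in UTC: 08:00-10:00, 15:00-18:30, 20:30-21:00 (add 1h to convert from UTC-1).
Jun in UTC: 07:00-11:30, 14:00-20:30 (add 4h to convert from UTC-4).
Ulla ∩ Vanya: 08:00-10:30, 11:00-11:30, 16:30-20:30.
Ulla ∩ Vanya ∩ Erik: 08:00-10:30, 11:00-11:30, 16:30-20:30.
Ulla ∩ Vanya ∩ Erik ∩ Hamid: 08:00-10:00, 16:30-20:30.
Ulla ∩ Vanya ∩ Erik ∩ Hamid ∩ Mei: 08:00-10:00, 16:30-18:30.
Ulla ∩ Vanya ∩ Erik ∩ Hamid ∩ Mei ∩ Jun: 08:00-10:00, 16:30-18:30.
The first common window of at least 30 minutes is 08:00-10:00, so the earliest start is 08:00.

08:00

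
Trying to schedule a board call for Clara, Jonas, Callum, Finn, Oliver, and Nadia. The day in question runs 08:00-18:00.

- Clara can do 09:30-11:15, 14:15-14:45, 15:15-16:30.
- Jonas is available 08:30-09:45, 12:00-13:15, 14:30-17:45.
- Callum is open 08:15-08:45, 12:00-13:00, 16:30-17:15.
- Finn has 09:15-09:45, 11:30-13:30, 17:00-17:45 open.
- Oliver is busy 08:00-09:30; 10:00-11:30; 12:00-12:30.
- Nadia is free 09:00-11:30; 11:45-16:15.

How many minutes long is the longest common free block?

0

Clara free: 09:30-11:15, 14:15-14:45, 15:15-16:30.
Jonas free: 08:30-09:45, 12:00-13:15, 14:30-17:45.
Callum free: 08:15-08:45, 12:00-13:00, 16:30-17:15.
Finn free: 09:15-09:45, 11:30-13:30, 17:00-17:45.
Oliver free: 09:30-10:00, 11:30-12:00, 12:30-18:00 (invert busy blocks within the working day).
Nadia free: 09:00-11:30, 11:45-16:15.
Clara ∩ Jonas: 09:30-09:45, 14:30-14:45, 15:15-16:30.
Clara ∩ Jonas ∩ Callum: ∅.
Clara ∩ Jonas ∩ Callum ∩ Finn: ∅.
Clara ∩ Jonas ∩ Callum ∩ Finn ∩ Oliver: ∅.
Clara ∩ Jonas ∩ Callum ∩ Finn ∩ Oliver ∩ Nadia: ∅.
There is no time when everyone is free.
No common window exists, so the longest block is 0 minutes.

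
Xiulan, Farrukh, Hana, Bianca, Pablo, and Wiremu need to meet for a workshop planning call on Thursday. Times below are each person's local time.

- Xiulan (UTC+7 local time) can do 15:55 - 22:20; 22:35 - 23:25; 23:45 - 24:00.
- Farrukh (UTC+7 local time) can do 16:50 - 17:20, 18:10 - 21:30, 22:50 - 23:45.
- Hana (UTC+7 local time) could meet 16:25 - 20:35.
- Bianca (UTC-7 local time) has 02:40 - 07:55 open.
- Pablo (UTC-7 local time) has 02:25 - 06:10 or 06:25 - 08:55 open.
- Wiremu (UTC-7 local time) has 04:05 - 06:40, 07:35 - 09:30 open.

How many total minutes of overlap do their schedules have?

Xiulan in UTC: 08:55-15:20, 15:35-16:25, 16:45-17:00 (subtract 7h to convert from UTC+7).
Farrukh in UTC: 09:50-10:20, 11:10-14:30, 15:50-16:45 (subtract 7h to convert from UTC+7).
Hana in UTC: 09:25-13:35 (subtract 7h to convert from UTC+7).
Bianca in UTC: 09:40-14:55 (add 7h to convert from UTC-7).
Pablo in UTC: 09:25-13:10, 13:25-15:55 (add 7h to convert from UTC-7).
Wiremu in UTC: 11:05-13:40, 14:35-16:30 (add 7h to convert from UTC-7).
Xiulan ∩ Farrukh: 09:50-10:20, 11:10-14:30, 15:50-16:25.
Xiulan ∩ Farrukh ∩ Hana: 09:50-10:20, 11:10-13:35.
Xiulan ∩ Farrukh ∩ Hana ∩ Bianca: 09:50-10:20, 11:10-13:35.
Xiulan ∩ Farrukh ∩ Hana ∩ Bianca ∩ Pablo: 09:50-10:20, 11:10-13:10, 13:25-13:35.
Xiulan ∩ Farrukh ∩ Hana ∩ Bianca ∩ Pablo ∩ Wiremu: 11:10-13:10, 13:25-13:35.
Summing the common windows: 120 + 10 = 130 minutes.

130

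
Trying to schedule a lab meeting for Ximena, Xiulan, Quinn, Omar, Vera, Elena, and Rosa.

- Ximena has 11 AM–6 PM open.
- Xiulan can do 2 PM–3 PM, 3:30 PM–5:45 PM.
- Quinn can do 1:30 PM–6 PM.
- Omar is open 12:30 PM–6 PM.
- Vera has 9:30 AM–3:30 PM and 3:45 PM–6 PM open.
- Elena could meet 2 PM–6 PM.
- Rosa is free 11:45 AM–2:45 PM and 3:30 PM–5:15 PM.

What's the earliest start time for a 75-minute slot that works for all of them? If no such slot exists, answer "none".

Ximena ∩ Xiulan: 14:00-15:00, 15:30-17:45.
Ximena ∩ Xiulan ∩ Quinn: 14:00-15:00, 15:30-17:45.
Ximena ∩ Xiulan ∩ Quinn ∩ Omar: 14:00-15:00, 15:30-17:45.
Ximena ∩ Xiulan ∩ Quinn ∩ Omar ∩ Vera: 14:00-15:00, 15:45-17:45.
Ximena ∩ Xiulan ∩ Quinn ∩ Omar ∩ Vera ∩ Elena: 14:00-15:00, 15:45-17:45.
Ximena ∩ Xiulan ∩ Quinn ∩ Omar ∩ Vera ∩ Elena ∩ Rosa: 14:00-14:45, 15:45-17:15.
The first common window of at least 75 minutes is 15:45-17:15, so the earliest start is 15:45.

15:45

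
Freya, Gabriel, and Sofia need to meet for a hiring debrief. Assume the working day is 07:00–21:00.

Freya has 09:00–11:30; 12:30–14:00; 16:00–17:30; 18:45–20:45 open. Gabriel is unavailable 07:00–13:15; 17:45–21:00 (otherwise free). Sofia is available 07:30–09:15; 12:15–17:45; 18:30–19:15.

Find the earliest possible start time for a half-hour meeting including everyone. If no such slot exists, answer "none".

Freya free: 09:00-11:30, 12:30-14:00, 16:00-17:30, 18:45-20:45.
Gabriel free: 13:15-17:45 (invert busy blocks within the working day).
Sofia free: 07:30-09:15, 12:15-17:45, 18:30-19:15.
Freya ∩ Gabriel: 13:15-14:00, 16:00-17:30.
Freya ∩ Gabriel ∩ Sofia: 13:15-14:00, 16:00-17:30.
The first common window of at least 30 minutes is 13:15-14:00, so the earliest start is 13:15.

13:15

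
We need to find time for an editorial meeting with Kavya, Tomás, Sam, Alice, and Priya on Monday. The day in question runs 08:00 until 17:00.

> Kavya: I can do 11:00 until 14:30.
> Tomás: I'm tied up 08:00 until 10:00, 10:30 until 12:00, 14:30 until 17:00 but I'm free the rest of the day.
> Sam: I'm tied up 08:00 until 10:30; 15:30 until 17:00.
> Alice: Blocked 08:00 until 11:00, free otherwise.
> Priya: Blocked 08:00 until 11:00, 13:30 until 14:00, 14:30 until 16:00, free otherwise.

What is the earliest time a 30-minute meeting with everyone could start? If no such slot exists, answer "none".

12:00

Kavya free: 11:00-14:30.
Tomás free: 10:00-10:30, 12:00-14:30 (invert busy blocks within the working day).
Sam free: 10:30-15:30 (invert busy blocks within the working day).
Alice free: 11:00-17:00 (invert busy blocks within the working day).
Priya free: 11:00-13:30, 14:00-14:30, 16:00-17:00 (invert busy blocks within the working day).
Kavya ∩ Tomás: 12:00-14:30.
Kavya ∩ Tomás ∩ Sam: 12:00-14:30.
Kavya ∩ Tomás ∩ Sam ∩ Alice: 12:00-14:30.
Kavya ∩ Tomás ∩ Sam ∩ Alice ∩ Priya: 12:00-13:30, 14:00-14:30.
So the common availability across everyone is 12:00-13:30, 14:00-14:30.
The first common window of at least 30 minutes is 12:00-13:30, so the earliest start is 12:00.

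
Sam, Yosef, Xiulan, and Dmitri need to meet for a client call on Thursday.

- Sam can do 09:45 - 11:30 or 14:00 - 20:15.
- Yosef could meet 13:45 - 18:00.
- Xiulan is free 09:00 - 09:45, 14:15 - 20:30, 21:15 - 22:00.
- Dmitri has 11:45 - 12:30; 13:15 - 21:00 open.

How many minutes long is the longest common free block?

225

Sam ∩ Yosef: 14:00-18:00.
Sam ∩ Yosef ∩ Xiulan: 14:15-18:00.
Sam ∩ Yosef ∩ Xiulan ∩ Dmitri: 14:15-18:00.
The longest is 14:15-18:00 at 225 minutes.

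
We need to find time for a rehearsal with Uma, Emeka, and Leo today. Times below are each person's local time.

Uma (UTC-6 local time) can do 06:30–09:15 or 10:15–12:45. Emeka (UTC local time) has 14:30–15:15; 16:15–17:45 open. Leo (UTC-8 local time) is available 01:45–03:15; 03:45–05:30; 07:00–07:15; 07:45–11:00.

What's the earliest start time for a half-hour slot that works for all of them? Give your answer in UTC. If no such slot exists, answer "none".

Uma in UTC: 12:30-15:15, 16:15-18:45 (add 6h to convert from UTC-6).
Emeka in UTC: 14:30-15:15, 16:15-17:45.
Leo in UTC: 09:45-11:15, 11:45-13:30, 15:00-15:15, 15:45-19:00 (add 8h to convert from UTC-8).
Uma ∩ Emeka: 14:30-15:15, 16:15-17:45.
Uma ∩ Emeka ∩ Leo: 15:00-15:15, 16:15-17:45.
The first common window of at least 30 minutes is 16:15-17:45, so the earliest start is 16:15.

16:15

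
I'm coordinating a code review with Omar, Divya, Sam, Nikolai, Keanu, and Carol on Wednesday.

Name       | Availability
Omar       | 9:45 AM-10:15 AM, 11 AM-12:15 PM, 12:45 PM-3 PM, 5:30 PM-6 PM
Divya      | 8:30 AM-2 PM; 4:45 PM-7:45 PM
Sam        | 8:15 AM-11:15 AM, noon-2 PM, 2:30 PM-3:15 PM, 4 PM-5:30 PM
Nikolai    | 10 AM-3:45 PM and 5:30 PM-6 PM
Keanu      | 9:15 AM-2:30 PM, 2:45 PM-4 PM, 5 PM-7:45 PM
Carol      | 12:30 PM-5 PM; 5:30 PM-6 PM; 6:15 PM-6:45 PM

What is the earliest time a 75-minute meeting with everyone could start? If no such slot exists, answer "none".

Omar ∩ Divya: 09:45-10:15, 11:00-12:15, 12:45-14:00, 17:30-18:00.
Omar ∩ Divya ∩ Sam: 09:45-10:15, 11:00-11:15, 12:00-12:15, 12:45-14:00.
Omar ∩ Divya ∩ Sam ∩ Nikolai: 10:00-10:15, 11:00-11:15, 12:00-12:15, 12:45-14:00.
Omar ∩ Divya ∩ Sam ∩ Nikolai ∩ Keanu: 10:00-10:15, 11:00-11:15, 12:00-12:15, 12:45-14:00.
Omar ∩ Divya ∩ Sam ∩ Nikolai ∩ Keanu ∩ Carol: 12:45-14:00.
Those are the intersection windows.
The first common window of at least 75 minutes is 12:45-14:00, so the earliest start is 12:45.

12:45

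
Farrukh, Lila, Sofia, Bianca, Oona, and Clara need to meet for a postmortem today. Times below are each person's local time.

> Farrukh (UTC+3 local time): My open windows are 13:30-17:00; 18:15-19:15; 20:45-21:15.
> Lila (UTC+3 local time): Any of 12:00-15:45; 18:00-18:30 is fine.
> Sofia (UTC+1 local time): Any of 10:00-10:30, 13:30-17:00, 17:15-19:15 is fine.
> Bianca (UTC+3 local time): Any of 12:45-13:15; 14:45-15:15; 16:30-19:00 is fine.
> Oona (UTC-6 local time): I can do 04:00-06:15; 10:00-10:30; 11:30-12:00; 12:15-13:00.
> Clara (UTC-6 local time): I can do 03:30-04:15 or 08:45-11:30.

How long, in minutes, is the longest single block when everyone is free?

0

Farrukh in UTC: 10:30-14:00, 15:15-16:15, 17:45-18:15 (subtract 3h to convert from UTC+3).
Lila in UTC: 09:00-12:45, 15:00-15:30 (subtract 3h to convert from UTC+3).
Sofia in UTC: 09:00-09:30, 12:30-16:00, 16:15-18:15 (subtract 1h to convert from UTC+1).
Bianca in UTC: 09:45-10:15, 11:45-12:15, 13:30-16:00 (subtract 3h to convert from UTC+3).
Oona in UTC: 10:00-12:15, 16:00-16:30, 17:30-18:00, 18:15-19:00 (add 6h to convert from UTC-6).
Clara in UTC: 09:30-10:15, 14:45-17:30 (add 6h to convert from UTC-6).
Farrukh ∩ Lila: 10:30-12:45, 15:15-15:30.
Farrukh ∩ Lila ∩ Sofia: 12:30-12:45, 15:15-15:30.
Farrukh ∩ Lila ∩ Sofia ∩ Bianca: 15:15-15:30.
Farrukh ∩ Lila ∩ Sofia ∩ Bianca ∩ Oona: ∅.
Farrukh ∩ Lila ∩ Sofia ∩ Bianca ∩ Oona ∩ Clara: ∅.
There is no time when everyone is free.
No common window exists, so the longest block is 0 minutes.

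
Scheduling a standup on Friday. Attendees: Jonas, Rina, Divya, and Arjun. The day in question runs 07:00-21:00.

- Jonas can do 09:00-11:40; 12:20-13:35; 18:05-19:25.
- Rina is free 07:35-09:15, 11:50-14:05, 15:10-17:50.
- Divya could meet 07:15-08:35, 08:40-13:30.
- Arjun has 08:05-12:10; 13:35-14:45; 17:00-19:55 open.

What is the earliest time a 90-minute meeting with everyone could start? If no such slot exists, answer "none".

none

Jonas ∩ Rina: 09:00-09:15, 12:20-13:35.
Jonas ∩ Rina ∩ Divya: 09:00-09:15, 12:20-13:30.
Jonas ∩ Rina ∩ Divya ∩ Arjun: 09:00-09:15.
So the common availability across everyone is 09:00-09:15.
No common window is at least 90 minutes long.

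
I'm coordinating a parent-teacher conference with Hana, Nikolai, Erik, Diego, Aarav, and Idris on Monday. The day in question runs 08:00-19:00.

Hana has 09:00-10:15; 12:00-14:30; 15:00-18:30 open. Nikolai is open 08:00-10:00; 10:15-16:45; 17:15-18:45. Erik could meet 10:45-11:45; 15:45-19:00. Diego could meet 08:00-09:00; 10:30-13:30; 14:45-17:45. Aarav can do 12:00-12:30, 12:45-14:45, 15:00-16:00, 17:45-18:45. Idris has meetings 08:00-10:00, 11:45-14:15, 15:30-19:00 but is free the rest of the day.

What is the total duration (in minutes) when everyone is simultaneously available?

Hana free: 09:00-10:15, 12:00-14:30, 15:00-18:30.
Nikolai free: 08:00-10:00, 10:15-16:45, 17:15-18:45.
Erik free: 10:45-11:45, 15:45-19:00.
Diego free: 08:00-09:00, 10:30-13:30, 14:45-17:45.
Aarav free: 12:00-12:30, 12:45-14:45, 15:00-16:00, 17:45-18:45.
Idris free: 10:00-11:45, 14:15-15:30 (invert busy blocks within the working day).
Hana ∩ Nikolai: 09:00-10:00, 12:00-14:30, 15:00-16:45, 17:15-18:30.
Hana ∩ Nikolai ∩ Erik: 15:45-16:45, 17:15-18:30.
Hana ∩ Nikolai ∩ Erik ∩ Diego: 15:45-16:45, 17:15-17:45.
Hana ∩ Nikolai ∩ Erik ∩ Diego ∩ Aarav: 15:45-16:00.
Hana ∩ Nikolai ∩ Erik ∩ Diego ∩ Aarav ∩ Idris: ∅.
There is no time when everyone is free.
There is no common window, so the total is 0 minutes.

0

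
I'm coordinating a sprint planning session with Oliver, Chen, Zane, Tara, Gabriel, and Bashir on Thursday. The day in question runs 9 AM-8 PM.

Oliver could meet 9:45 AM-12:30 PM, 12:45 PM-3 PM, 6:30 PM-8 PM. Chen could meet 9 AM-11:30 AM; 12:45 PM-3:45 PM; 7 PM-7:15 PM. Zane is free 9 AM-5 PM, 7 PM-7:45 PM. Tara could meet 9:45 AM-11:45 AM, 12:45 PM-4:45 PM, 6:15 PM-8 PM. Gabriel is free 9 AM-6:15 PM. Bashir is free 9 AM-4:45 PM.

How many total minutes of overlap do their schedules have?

Oliver ∩ Chen: 09:45-11:30, 12:45-15:00, 19:00-19:15.
Oliver ∩ Chen ∩ Zane: 09:45-11:30, 12:45-15:00, 19:00-19:15.
Oliver ∩ Chen ∩ Zane ∩ Tara: 09:45-11:30, 12:45-15:00, 19:00-19:15.
Oliver ∩ Chen ∩ Zane ∩ Tara ∩ Gabriel: 09:45-11:30, 12:45-15:00.
Oliver ∩ Chen ∩ Zane ∩ Tara ∩ Gabriel ∩ Bashir: 09:45-11:30, 12:45-15:00.
Summing the common windows: 105 + 135 = 240 minutes.

240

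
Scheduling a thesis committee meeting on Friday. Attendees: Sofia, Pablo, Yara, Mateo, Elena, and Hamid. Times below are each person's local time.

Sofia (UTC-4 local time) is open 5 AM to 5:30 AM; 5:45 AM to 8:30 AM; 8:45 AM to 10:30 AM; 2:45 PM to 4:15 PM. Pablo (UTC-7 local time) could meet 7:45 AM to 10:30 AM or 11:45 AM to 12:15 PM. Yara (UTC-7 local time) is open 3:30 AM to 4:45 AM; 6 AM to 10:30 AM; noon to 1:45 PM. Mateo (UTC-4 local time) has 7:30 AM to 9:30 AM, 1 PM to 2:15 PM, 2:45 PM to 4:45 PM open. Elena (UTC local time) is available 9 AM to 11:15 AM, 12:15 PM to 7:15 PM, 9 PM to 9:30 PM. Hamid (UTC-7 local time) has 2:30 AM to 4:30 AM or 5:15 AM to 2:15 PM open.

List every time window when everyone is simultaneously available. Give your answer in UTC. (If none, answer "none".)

Sofia in UTC: 09:00-09:30, 09:45-12:30, 12:45-14:30, 18:45-20:15 (add 4h to convert from UTC-4).
Pablo in UTC: 14:45-17:30, 18:45-19:15 (add 7h to convert from UTC-7).
Yara in UTC: 10:30-11:45, 13:00-17:30, 19:00-20:45 (add 7h to convert from UTC-7).
Mateo in UTC: 11:30-13:30, 17:00-18:15, 18:45-20:45 (add 4h to convert from UTC-4).
Elena in UTC: 09:00-11:15, 12:15-19:15, 21:00-21:30.
Hamid in UTC: 09:30-11:30, 12:15-21:15 (add 7h to convert from UTC-7).
Sofia ∩ Pablo: 18:45-19:15.
Sofia ∩ Pablo ∩ Yara: 19:00-19:15.
Sofia ∩ Pablo ∩ Yara ∩ Mateo: 19:00-19:15.
Sofia ∩ Pablo ∩ Yara ∩ Mateo ∩ Elena: 19:00-19:15.
Sofia ∩ Pablo ∩ Yara ∩ Mateo ∩ Elena ∩ Hamid: 19:00-19:15.

19:00-19:15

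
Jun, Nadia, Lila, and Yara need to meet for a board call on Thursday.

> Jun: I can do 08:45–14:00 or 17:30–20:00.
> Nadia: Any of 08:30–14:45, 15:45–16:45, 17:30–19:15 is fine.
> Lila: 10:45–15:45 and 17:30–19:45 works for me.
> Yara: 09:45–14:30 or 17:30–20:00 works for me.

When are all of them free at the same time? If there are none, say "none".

10:45-14:00, 17:30-19:15

Jun ∩ Nadia: 08:45-14:00, 17:30-19:15.
Jun ∩ Nadia ∩ Lila: 10:45-14:00, 17:30-19:15.
Jun ∩ Nadia ∩ Lila ∩ Yara: 10:45-14:00, 17:30-19:15.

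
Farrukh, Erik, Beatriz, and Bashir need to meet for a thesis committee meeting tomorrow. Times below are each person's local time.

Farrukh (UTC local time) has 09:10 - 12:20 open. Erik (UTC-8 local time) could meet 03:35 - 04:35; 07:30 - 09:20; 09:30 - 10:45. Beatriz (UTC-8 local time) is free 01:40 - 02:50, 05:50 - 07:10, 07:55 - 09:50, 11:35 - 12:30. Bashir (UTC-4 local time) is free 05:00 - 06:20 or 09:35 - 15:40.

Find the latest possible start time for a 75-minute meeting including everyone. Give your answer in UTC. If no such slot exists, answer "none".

none

Farrukh in UTC: 09:10-12:20.
Erik in UTC: 11:35-12:35, 15:30-17:20, 17:30-18:45 (add 8h to convert from UTC-8).
Beatriz in UTC: 09:40-10:50, 13:50-15:10, 15:55-17:50, 19:35-20:30 (add 8h to convert from UTC-8).
Bashir in UTC: 09:00-10:20, 13:35-19:40 (add 4h to convert from UTC-4).
Farrukh ∩ Erik: 11:35-12:20.
Farrukh ∩ Erik ∩ Beatriz: ∅.
Farrukh ∩ Erik ∩ Beatriz ∩ Bashir: ∅.
There is no time when everyone is free.
No common window is at least 75 minutes long.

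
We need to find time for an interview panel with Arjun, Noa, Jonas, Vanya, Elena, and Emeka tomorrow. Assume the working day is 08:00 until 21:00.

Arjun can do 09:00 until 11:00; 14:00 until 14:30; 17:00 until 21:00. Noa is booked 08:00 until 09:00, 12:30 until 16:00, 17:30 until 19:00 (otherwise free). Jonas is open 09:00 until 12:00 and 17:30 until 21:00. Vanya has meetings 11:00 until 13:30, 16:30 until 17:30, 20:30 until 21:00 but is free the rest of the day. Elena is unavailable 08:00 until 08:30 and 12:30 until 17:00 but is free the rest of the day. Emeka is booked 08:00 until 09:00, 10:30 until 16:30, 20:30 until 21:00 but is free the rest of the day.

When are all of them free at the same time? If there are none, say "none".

09:00-10:30, 19:00-20:30

Arjun free: 09:00-11:00, 14:00-14:30, 17:00-21:00.
Noa free: 09:00-12:30, 16:00-17:30, 19:00-21:00 (invert busy blocks within the working day).
Jonas free: 09:00-12:00, 17:30-21:00.
Vanya free: 08:00-11:00, 13:30-16:30, 17:30-20:30 (invert busy blocks within the working day).
Elena free: 08:30-12:30, 17:00-21:00 (invert busy blocks within the working day).
Emeka free: 09:00-10:30, 16:30-20:30 (invert busy blocks within the working day).
Arjun ∩ Noa: 09:00-11:00, 17:00-17:30, 19:00-21:00.
Arjun ∩ Noa ∩ Jonas: 09:00-11:00, 19:00-21:00.
Arjun ∩ Noa ∩ Jonas ∩ Vanya: 09:00-11:00, 19:00-20:30.
Arjun ∩ Noa ∩ Jonas ∩ Vanya ∩ Elena: 09:00-11:00, 19:00-20:30.
Arjun ∩ Noa ∩ Jonas ∩ Vanya ∩ Elena ∩ Emeka: 09:00-10:30, 19:00-20:30.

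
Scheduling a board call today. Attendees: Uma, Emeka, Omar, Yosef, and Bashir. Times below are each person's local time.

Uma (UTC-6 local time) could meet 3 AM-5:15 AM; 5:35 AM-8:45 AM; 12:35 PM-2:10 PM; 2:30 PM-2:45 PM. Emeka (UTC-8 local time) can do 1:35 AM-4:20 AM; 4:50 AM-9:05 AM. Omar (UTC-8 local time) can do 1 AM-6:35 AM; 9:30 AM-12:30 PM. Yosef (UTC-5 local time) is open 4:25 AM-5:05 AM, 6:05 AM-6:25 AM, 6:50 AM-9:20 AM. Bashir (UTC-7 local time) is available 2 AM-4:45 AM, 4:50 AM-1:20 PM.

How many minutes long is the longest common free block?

90

Uma in UTC: 09:00-11:15, 11:35-14:45, 18:35-20:10, 20:30-20:45 (add 6h to convert from UTC-6).
Emeka in UTC: 09:35-12:20, 12:50-17:05 (add 8h to convert from UTC-8).
Omar in UTC: 09:00-14:35, 17:30-20:30 (add 8h to convert from UTC-8).
Yosef in UTC: 09:25-10:05, 11:05-11:25, 11:50-14:20 (add 5h to convert from UTC-5).
Bashir in UTC: 09:00-11:45, 11:50-20:20 (add 7h to convert from UTC-7).
Uma ∩ Emeka: 09:35-11:15, 11:35-12:20, 12:50-14:45.
Uma ∩ Emeka ∩ Omar: 09:35-11:15, 11:35-12:20, 12:50-14:35.
Uma ∩ Emeka ∩ Omar ∩ Yosef: 09:35-10:05, 11:05-11:15, 11:50-12:20, 12:50-14:20.
Uma ∩ Emeka ∩ Omar ∩ Yosef ∩ Bashir: 09:35-10:05, 11:05-11:15, 11:50-12:20, 12:50-14:20.
So the common availability across everyone is 09:35-10:05, 11:05-11:15, 11:50-12:20, 12:50-14:20.
The longest is 12:50-14:20 at 90 minutes.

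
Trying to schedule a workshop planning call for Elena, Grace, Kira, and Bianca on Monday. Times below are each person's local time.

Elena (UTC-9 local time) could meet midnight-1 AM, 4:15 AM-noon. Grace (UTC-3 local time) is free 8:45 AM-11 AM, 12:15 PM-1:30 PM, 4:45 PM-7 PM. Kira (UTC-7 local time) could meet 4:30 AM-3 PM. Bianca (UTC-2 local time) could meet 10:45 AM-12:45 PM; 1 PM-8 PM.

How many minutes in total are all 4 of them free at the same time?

195

Elena in UTC: 09:00-10:00, 13:15-21:00 (add 9h to convert from UTC-9).
Grace in UTC: 11:45-14:00, 15:15-16:30, 19:45-22:00 (add 3h to convert from UTC-3).
Kira in UTC: 11:30-22:00 (add 7h to convert from UTC-7).
Bianca in UTC: 12:45-14:45, 15:00-22:00 (add 2h to convert from UTC-2).
Elena ∩ Grace: 13:15-14:00, 15:15-16:30, 19:45-21:00.
Elena ∩ Grace ∩ Kira: 13:15-14:00, 15:15-16:30, 19:45-21:00.
Elena ∩ Grace ∩ Kira ∩ Bianca: 13:15-14:00, 15:15-16:30, 19:45-21:00.
Summing the common windows: 45 + 75 + 75 = 195 minutes.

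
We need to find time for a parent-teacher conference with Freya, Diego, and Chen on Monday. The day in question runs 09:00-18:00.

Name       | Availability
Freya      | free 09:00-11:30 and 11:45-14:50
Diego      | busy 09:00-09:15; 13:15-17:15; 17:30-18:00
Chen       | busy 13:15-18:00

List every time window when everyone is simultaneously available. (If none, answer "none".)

Freya free: 09:00-11:30, 11:45-14:50.
Diego free: 09:15-13:15, 17:15-17:30 (invert busy blocks within the working day).
Chen free: 09:00-13:15 (invert busy blocks within the working day).
Freya ∩ Diego: 09:15-11:30, 11:45-13:15.
Freya ∩ Diego ∩ Chen: 09:15-11:30, 11:45-13:15.

09:15-11:30, 11:45-13:15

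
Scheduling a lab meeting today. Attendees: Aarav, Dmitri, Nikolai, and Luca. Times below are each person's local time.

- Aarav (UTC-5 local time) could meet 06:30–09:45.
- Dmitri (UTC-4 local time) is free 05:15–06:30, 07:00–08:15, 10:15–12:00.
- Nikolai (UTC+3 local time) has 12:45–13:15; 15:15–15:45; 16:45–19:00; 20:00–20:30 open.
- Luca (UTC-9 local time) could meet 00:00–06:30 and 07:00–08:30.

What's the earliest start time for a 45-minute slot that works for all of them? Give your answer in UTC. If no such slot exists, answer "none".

none

Aarav in UTC: 11:30-14:45 (add 5h to convert from UTC-5).
Dmitri in UTC: 09:15-10:30, 11:00-12:15, 14:15-16:00 (add 4h to convert from UTC-4).
Nikolai in UTC: 09:45-10:15, 12:15-12:45, 13:45-16:00, 17:00-17:30 (subtract 3h to convert from UTC+3).
Luca in UTC: 09:00-15:30, 16:00-17:30 (add 9h to convert from UTC-9).
Aarav ∩ Dmitri: 11:30-12:15, 14:15-14:45.
Aarav ∩ Dmitri ∩ Nikolai: 14:15-14:45.
Aarav ∩ Dmitri ∩ Nikolai ∩ Luca: 14:15-14:45.
So the common availability across everyone is 14:15-14:45.
No common window is at least 45 minutes long.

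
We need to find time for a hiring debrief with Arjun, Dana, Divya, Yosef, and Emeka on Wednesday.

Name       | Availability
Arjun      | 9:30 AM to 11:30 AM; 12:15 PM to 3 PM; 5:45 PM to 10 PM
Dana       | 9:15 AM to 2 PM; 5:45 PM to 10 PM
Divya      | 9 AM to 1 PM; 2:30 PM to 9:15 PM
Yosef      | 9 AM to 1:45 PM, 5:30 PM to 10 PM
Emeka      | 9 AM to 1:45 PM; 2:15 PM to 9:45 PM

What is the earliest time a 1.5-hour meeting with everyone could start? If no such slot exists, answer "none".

09:30

Arjun ∩ Dana: 09:30-11:30, 12:15-14:00, 17:45-22:00.
Arjun ∩ Dana ∩ Divya: 09:30-11:30, 12:15-13:00, 17:45-21:15.
Arjun ∩ Dana ∩ Divya ∩ Yosef: 09:30-11:30, 12:15-13:00, 17:45-21:15.
Arjun ∩ Dana ∩ Divya ∩ Yosef ∩ Emeka: 09:30-11:30, 12:15-13:00, 17:45-21:15.
So the common availability across everyone is 09:30-11:30, 12:15-13:00, 17:45-21:15.
The first common window of at least 90 minutes is 09:30-11:30, so the earliest start is 09:30.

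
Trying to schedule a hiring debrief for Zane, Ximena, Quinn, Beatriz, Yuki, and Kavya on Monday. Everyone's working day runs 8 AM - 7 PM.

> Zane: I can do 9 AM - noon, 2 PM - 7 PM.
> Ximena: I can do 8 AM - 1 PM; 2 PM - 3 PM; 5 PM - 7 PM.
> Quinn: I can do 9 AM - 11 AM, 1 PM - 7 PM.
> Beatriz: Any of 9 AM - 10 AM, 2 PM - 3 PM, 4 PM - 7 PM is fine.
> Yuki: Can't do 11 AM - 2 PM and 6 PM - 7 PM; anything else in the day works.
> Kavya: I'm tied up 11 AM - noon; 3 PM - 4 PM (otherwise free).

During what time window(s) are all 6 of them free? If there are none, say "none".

09:00-10:00, 14:00-15:00, 17:00-18:00

Zane free: 09:00-12:00, 14:00-19:00.
Ximena free: 08:00-13:00, 14:00-15:00, 17:00-19:00.
Quinn free: 09:00-11:00, 13:00-19:00.
Beatriz free: 09:00-10:00, 14:00-15:00, 16:00-19:00.
Yuki free: 08:00-11:00, 14:00-18:00 (invert busy blocks within the working day).
Kavya free: 08:00-11:00, 12:00-15:00, 16:00-19:00 (invert busy blocks within the working day).
Zane ∩ Ximena: 09:00-12:00, 14:00-15:00, 17:00-19:00.
Zane ∩ Ximena ∩ Quinn: 09:00-11:00, 14:00-15:00, 17:00-19:00.
Zane ∩ Ximena ∩ Quinn ∩ Beatriz: 09:00-10:00, 14:00-15:00, 17:00-19:00.
Zane ∩ Ximena ∩ Quinn ∩ Beatriz ∩ Yuki: 09:00-10:00, 14:00-15:00, 17:00-18:00.
Zane ∩ Ximena ∩ Quinn ∩ Beatriz ∩ Yuki ∩ Kavya: 09:00-10:00, 14:00-15:00, 17:00-18:00.
So the common availability across everyone is 09:00-10:00, 14:00-15:00, 17:00-18:00.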